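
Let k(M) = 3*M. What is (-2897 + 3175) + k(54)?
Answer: 440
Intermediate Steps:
(-2897 + 3175) + k(54) = (-2897 + 3175) + 3*54 = 278 + 162 = 440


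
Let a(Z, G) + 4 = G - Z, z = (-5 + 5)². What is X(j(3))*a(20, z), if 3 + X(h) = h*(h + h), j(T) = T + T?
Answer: -1656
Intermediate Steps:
z = 0 (z = 0² = 0)
a(Z, G) = -4 + G - Z (a(Z, G) = -4 + (G - Z) = -4 + G - Z)
j(T) = 2*T
X(h) = -3 + 2*h² (X(h) = -3 + h*(h + h) = -3 + h*(2*h) = -3 + 2*h²)
X(j(3))*a(20, z) = (-3 + 2*(2*3)²)*(-4 + 0 - 1*20) = (-3 + 2*6²)*(-4 + 0 - 20) = (-3 + 2*36)*(-24) = (-3 + 72)*(-24) = 69*(-24) = -1656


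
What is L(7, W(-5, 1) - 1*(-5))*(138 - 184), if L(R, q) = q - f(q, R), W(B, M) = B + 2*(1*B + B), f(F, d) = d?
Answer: 1242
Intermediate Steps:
W(B, M) = 5*B (W(B, M) = B + 2*(B + B) = B + 2*(2*B) = B + 4*B = 5*B)
L(R, q) = q - R
L(7, W(-5, 1) - 1*(-5))*(138 - 184) = ((5*(-5) - 1*(-5)) - 1*7)*(138 - 184) = ((-25 + 5) - 7)*(-46) = (-20 - 7)*(-46) = -27*(-46) = 1242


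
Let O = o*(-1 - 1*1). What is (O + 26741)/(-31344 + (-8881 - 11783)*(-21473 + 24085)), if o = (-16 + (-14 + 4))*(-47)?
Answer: -8099/18001904 ≈ -0.00044990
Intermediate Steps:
o = 1222 (o = (-16 - 10)*(-47) = -26*(-47) = 1222)
O = -2444 (O = 1222*(-1 - 1*1) = 1222*(-1 - 1) = 1222*(-2) = -2444)
(O + 26741)/(-31344 + (-8881 - 11783)*(-21473 + 24085)) = (-2444 + 26741)/(-31344 + (-8881 - 11783)*(-21473 + 24085)) = 24297/(-31344 - 20664*2612) = 24297/(-31344 - 53974368) = 24297/(-54005712) = 24297*(-1/54005712) = -8099/18001904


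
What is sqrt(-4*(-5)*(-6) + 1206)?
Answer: sqrt(1086) ≈ 32.955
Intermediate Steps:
sqrt(-4*(-5)*(-6) + 1206) = sqrt(20*(-6) + 1206) = sqrt(-120 + 1206) = sqrt(1086)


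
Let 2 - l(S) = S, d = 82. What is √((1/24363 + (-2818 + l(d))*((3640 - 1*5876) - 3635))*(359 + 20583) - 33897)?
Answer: √23498903425890483893/8121 ≈ 5.9692e+5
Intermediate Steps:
l(S) = 2 - S
√((1/24363 + (-2818 + l(d))*((3640 - 1*5876) - 3635))*(359 + 20583) - 33897) = √((1/24363 + (-2818 + (2 - 1*82))*((3640 - 1*5876) - 3635))*(359 + 20583) - 33897) = √((1/24363 + (-2818 + (2 - 82))*((3640 - 5876) - 3635))*20942 - 33897) = √((1/24363 + (-2818 - 80)*(-2236 - 3635))*20942 - 33897) = √((1/24363 - 2898*(-5871))*20942 - 33897) = √((1/24363 + 17014158)*20942 - 33897) = √((414515931355/24363)*20942 - 33897) = √(8680792634436410/24363 - 33897) = √(8680791808603799/24363) = √23498903425890483893/8121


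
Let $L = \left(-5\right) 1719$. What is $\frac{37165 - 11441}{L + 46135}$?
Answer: $\frac{6431}{9385} \approx 0.68524$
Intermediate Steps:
$L = -8595$
$\frac{37165 - 11441}{L + 46135} = \frac{37165 - 11441}{-8595 + 46135} = \frac{25724}{37540} = 25724 \cdot \frac{1}{37540} = \frac{6431}{9385}$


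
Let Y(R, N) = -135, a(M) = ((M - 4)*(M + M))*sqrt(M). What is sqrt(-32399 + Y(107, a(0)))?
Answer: I*sqrt(32534) ≈ 180.37*I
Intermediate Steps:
a(M) = 2*M**(3/2)*(-4 + M) (a(M) = ((-4 + M)*(2*M))*sqrt(M) = (2*M*(-4 + M))*sqrt(M) = 2*M**(3/2)*(-4 + M))
sqrt(-32399 + Y(107, a(0))) = sqrt(-32399 - 135) = sqrt(-32534) = I*sqrt(32534)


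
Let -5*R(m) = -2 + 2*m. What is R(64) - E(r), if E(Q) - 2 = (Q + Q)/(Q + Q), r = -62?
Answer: -141/5 ≈ -28.200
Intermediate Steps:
E(Q) = 3 (E(Q) = 2 + (Q + Q)/(Q + Q) = 2 + (2*Q)/((2*Q)) = 2 + (2*Q)*(1/(2*Q)) = 2 + 1 = 3)
R(m) = 2/5 - 2*m/5 (R(m) = -(-2 + 2*m)/5 = 2/5 - 2*m/5)
R(64) - E(r) = (2/5 - 2/5*64) - 1*3 = (2/5 - 128/5) - 3 = -126/5 - 3 = -141/5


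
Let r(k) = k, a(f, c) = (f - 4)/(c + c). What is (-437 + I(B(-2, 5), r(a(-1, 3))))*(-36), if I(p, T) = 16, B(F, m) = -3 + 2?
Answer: 15156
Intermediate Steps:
a(f, c) = (-4 + f)/(2*c) (a(f, c) = (-4 + f)/((2*c)) = (-4 + f)*(1/(2*c)) = (-4 + f)/(2*c))
B(F, m) = -1
(-437 + I(B(-2, 5), r(a(-1, 3))))*(-36) = (-437 + 16)*(-36) = -421*(-36) = 15156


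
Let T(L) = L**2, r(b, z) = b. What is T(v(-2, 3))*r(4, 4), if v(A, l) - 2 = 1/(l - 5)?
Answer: 9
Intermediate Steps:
v(A, l) = 2 + 1/(-5 + l) (v(A, l) = 2 + 1/(l - 5) = 2 + 1/(-5 + l))
T(v(-2, 3))*r(4, 4) = ((-9 + 2*3)/(-5 + 3))**2*4 = ((-9 + 6)/(-2))**2*4 = (-1/2*(-3))**2*4 = (3/2)**2*4 = (9/4)*4 = 9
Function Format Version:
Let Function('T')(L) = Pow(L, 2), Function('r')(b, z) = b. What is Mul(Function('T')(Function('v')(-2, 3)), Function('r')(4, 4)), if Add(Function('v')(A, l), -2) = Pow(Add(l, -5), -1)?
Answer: 9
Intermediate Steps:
Function('v')(A, l) = Add(2, Pow(Add(-5, l), -1)) (Function('v')(A, l) = Add(2, Pow(Add(l, -5), -1)) = Add(2, Pow(Add(-5, l), -1)))
Mul(Function('T')(Function('v')(-2, 3)), Function('r')(4, 4)) = Mul(Pow(Mul(Pow(Add(-5, 3), -1), Add(-9, Mul(2, 3))), 2), 4) = Mul(Pow(Mul(Pow(-2, -1), Add(-9, 6)), 2), 4) = Mul(Pow(Mul(Rational(-1, 2), -3), 2), 4) = Mul(Pow(Rational(3, 2), 2), 4) = Mul(Rational(9, 4), 4) = 9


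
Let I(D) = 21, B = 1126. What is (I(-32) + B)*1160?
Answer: 1330520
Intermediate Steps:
(I(-32) + B)*1160 = (21 + 1126)*1160 = 1147*1160 = 1330520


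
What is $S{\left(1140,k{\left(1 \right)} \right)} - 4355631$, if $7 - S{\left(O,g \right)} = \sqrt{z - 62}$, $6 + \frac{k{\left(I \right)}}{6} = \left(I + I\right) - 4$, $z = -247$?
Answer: $-4355624 - i \sqrt{309} \approx -4.3556 \cdot 10^{6} - 17.578 i$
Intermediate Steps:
$k{\left(I \right)} = -60 + 12 I$ ($k{\left(I \right)} = -36 + 6 \left(\left(I + I\right) - 4\right) = -36 + 6 \left(2 I - 4\right) = -36 + 6 \left(-4 + 2 I\right) = -36 + \left(-24 + 12 I\right) = -60 + 12 I$)
$S{\left(O,g \right)} = 7 - i \sqrt{309}$ ($S{\left(O,g \right)} = 7 - \sqrt{-247 - 62} = 7 - \sqrt{-309} = 7 - i \sqrt{309}$)
$S{\left(1140,k{\left(1 \right)} \right)} - 4355631 = \left(7 - i \sqrt{309}\right) - 4355631 = -4355624 - i \sqrt{309}$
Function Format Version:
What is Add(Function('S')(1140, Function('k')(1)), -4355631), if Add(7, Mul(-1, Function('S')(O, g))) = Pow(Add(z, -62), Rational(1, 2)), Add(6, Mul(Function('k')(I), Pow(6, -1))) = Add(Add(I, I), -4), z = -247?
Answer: Add(-4355624, Mul(-1, I, Pow(309, Rational(1, 2)))) ≈ Add(-4.3556e+6, Mul(-17.578, I))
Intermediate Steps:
Function('k')(I) = Add(-60, Mul(12, I)) (Function('k')(I) = Add(-36, Mul(6, Add(Add(I, I), -4))) = Add(-36, Mul(6, Add(Mul(2, I), -4))) = Add(-36, Mul(6, Add(-4, Mul(2, I)))) = Add(-36, Add(-24, Mul(12, I))) = Add(-60, Mul(12, I)))
Function('S')(O, g) = Add(7, Mul(-1, I, Pow(309, Rational(1, 2)))) (Function('S')(O, g) = Add(7, Mul(-1, Pow(Add(-247, -62), Rational(1, 2)))) = Add(7, Mul(-1, Pow(-309, Rational(1, 2)))) = Add(7, Mul(-1, Mul(I, Pow(309, Rational(1, 2))))) = Add(7, Mul(-1, I, Pow(309, Rational(1, 2)))))
Add(Function('S')(1140, Function('k')(1)), -4355631) = Add(Add(7, Mul(-1, I, Pow(309, Rational(1, 2)))), -4355631) = Add(-4355624, Mul(-1, I, Pow(309, Rational(1, 2))))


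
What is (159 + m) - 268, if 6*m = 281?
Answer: -373/6 ≈ -62.167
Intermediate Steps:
m = 281/6 (m = (1/6)*281 = 281/6 ≈ 46.833)
(159 + m) - 268 = (159 + 281/6) - 268 = 1235/6 - 268 = -373/6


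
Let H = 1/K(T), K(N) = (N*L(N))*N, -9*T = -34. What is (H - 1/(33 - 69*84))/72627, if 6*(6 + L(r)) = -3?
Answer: -27017/184998835242 ≈ -1.4604e-7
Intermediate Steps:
T = 34/9 (T = -⅑*(-34) = 34/9 ≈ 3.7778)
L(r) = -13/2 (L(r) = -6 + (⅙)*(-3) = -6 - ½ = -13/2)
K(N) = -13*N²/2 (K(N) = (N*(-13/2))*N = (-13*N/2)*N = -13*N²/2)
H = -81/7514 (H = 1/(-13*(34/9)²/2) = 1/(-13/2*1156/81) = 1/(-7514/81) = -81/7514 ≈ -0.010780)
(H - 1/(33 - 69*84))/72627 = (-81/7514 - 1/(33 - 69*84))/72627 = (-81/7514 - 1/(33 - 5796))*(1/72627) = (-81/7514 - 1/(-5763))*(1/72627) = (-81/7514 - 1*(-1/5763))*(1/72627) = (-81/7514 + 1/5763)*(1/72627) = -27017/2547246*1/72627 = -27017/184998835242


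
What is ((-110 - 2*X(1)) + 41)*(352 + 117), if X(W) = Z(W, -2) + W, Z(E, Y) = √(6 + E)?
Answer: -33299 - 938*√7 ≈ -35781.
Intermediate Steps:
X(W) = W + √(6 + W) (X(W) = √(6 + W) + W = W + √(6 + W))
((-110 - 2*X(1)) + 41)*(352 + 117) = ((-110 - 2*(1 + √(6 + 1))) + 41)*(352 + 117) = ((-110 - 2*(1 + √7)) + 41)*469 = ((-110 + (-2 - 2*√7)) + 41)*469 = ((-112 - 2*√7) + 41)*469 = (-71 - 2*√7)*469 = -33299 - 938*√7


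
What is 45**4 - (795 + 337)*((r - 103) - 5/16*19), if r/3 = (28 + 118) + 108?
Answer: 13445433/4 ≈ 3.3614e+6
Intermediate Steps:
r = 762 (r = 3*((28 + 118) + 108) = 3*(146 + 108) = 3*254 = 762)
45**4 - (795 + 337)*((r - 103) - 5/16*19) = 45**4 - (795 + 337)*((762 - 103) - 5/16*19) = 4100625 - 1132*(659 - 5*1/16*19) = 4100625 - 1132*(659 - 5/16*19) = 4100625 - 1132*(659 - 95/16) = 4100625 - 1132*10449/16 = 4100625 - 1*2957067/4 = 4100625 - 2957067/4 = 13445433/4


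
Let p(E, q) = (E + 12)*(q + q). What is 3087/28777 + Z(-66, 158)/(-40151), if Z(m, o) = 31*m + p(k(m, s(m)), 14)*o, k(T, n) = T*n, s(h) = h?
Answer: -79414977855/165060761 ≈ -481.13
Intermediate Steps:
p(E, q) = 2*q*(12 + E) (p(E, q) = (12 + E)*(2*q) = 2*q*(12 + E))
Z(m, o) = 31*m + o*(336 + 28*m²) (Z(m, o) = 31*m + (2*14*(12 + m*m))*o = 31*m + (2*14*(12 + m²))*o = 31*m + (336 + 28*m²)*o = 31*m + o*(336 + 28*m²))
3087/28777 + Z(-66, 158)/(-40151) = 3087/28777 + (31*(-66) + 28*158*(12 + (-66)²))/(-40151) = 3087*(1/28777) + (-2046 + 28*158*(12 + 4356))*(-1/40151) = 441/4111 + (-2046 + 28*158*4368)*(-1/40151) = 441/4111 + (-2046 + 19324032)*(-1/40151) = 441/4111 + 19321986*(-1/40151) = 441/4111 - 19321986/40151 = -79414977855/165060761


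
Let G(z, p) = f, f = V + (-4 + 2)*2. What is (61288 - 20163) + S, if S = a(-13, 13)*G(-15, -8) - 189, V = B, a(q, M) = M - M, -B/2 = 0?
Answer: 40936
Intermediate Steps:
B = 0 (B = -2*0 = 0)
a(q, M) = 0
V = 0
f = -4 (f = 0 + (-4 + 2)*2 = 0 - 2*2 = 0 - 4 = -4)
G(z, p) = -4
S = -189 (S = 0*(-4) - 189 = 0 - 189 = -189)
(61288 - 20163) + S = (61288 - 20163) - 189 = 41125 - 189 = 40936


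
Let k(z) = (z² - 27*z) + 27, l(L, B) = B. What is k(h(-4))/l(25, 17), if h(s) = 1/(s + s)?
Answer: 1945/1088 ≈ 1.7877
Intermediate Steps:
h(s) = 1/(2*s)
k(z) = 27 + z² - 27*z
k(h(-4))/l(25, 17) = (27 + ((½)/(-4))² - 27/(2*(-4)))/17 = (27 + ((½)*(-¼))² - 27*(-1)/(2*4))*(1/17) = (27 + (-⅛)² - 27*(-⅛))*(1/17) = (27 + 1/64 + 27/8)*(1/17) = (1945/64)*(1/17) = 1945/1088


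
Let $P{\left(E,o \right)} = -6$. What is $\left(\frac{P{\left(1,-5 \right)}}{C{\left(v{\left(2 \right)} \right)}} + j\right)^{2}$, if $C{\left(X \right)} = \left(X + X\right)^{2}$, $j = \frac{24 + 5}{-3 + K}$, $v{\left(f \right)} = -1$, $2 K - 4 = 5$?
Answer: $\frac{11449}{36} \approx 318.03$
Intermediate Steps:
$K = \frac{9}{2}$ ($K = 2 + \frac{1}{2} \cdot 5 = 2 + \frac{5}{2} = \frac{9}{2} \approx 4.5$)
$j = \frac{58}{3}$ ($j = \frac{24 + 5}{-3 + \frac{9}{2}} = \frac{29}{\frac{3}{2}} = 29 \cdot \frac{2}{3} = \frac{58}{3} \approx 19.333$)
$C{\left(X \right)} = 4 X^{2}$ ($C{\left(X \right)} = \left(2 X\right)^{2} = 4 X^{2}$)
$\left(\frac{P{\left(1,-5 \right)}}{C{\left(v{\left(2 \right)} \right)}} + j\right)^{2} = \left(- \frac{6}{4 \left(-1\right)^{2}} + \frac{58}{3}\right)^{2} = \left(- \frac{6}{4 \cdot 1} + \frac{58}{3}\right)^{2} = \left(- \frac{6}{4} + \frac{58}{3}\right)^{2} = \left(\left(-6\right) \frac{1}{4} + \frac{58}{3}\right)^{2} = \left(- \frac{3}{2} + \frac{58}{3}\right)^{2} = \left(\frac{107}{6}\right)^{2} = \frac{11449}{36}$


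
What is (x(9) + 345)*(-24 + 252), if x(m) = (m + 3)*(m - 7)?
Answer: 84132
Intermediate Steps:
x(m) = (-7 + m)*(3 + m) (x(m) = (3 + m)*(-7 + m) = (-7 + m)*(3 + m))
(x(9) + 345)*(-24 + 252) = ((-21 + 9**2 - 4*9) + 345)*(-24 + 252) = ((-21 + 81 - 36) + 345)*228 = (24 + 345)*228 = 369*228 = 84132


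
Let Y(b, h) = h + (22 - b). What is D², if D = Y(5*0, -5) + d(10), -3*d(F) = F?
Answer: 1681/9 ≈ 186.78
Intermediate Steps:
d(F) = -F/3
Y(b, h) = 22 + h - b
D = 41/3 (D = (22 - 5 - 5*0) - ⅓*10 = (22 - 5 - 1*0) - 10/3 = (22 - 5 + 0) - 10/3 = 17 - 10/3 = 41/3 ≈ 13.667)
D² = (41/3)² = 1681/9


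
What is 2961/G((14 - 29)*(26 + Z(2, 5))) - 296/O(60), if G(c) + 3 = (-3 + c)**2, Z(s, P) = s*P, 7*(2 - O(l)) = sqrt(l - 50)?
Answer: -1425390337/9140226 - 1036*sqrt(10)/93 ≈ -191.17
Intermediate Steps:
O(l) = 2 - sqrt(-50 + l)/7 (O(l) = 2 - sqrt(l - 50)/7 = 2 - sqrt(-50 + l)/7)
Z(s, P) = P*s
G(c) = -3 + (-3 + c)**2
2961/G((14 - 29)*(26 + Z(2, 5))) - 296/O(60) = 2961/(-3 + (-3 + (14 - 29)*(26 + 5*2))**2) - 296/(2 - sqrt(-50 + 60)/7) = 2961/(-3 + (-3 - 15*(26 + 10))**2) - 296/(2 - sqrt(10)/7) = 2961/(-3 + (-3 - 15*36)**2) - 296/(2 - sqrt(10)/7) = 2961/(-3 + (-3 - 540)**2) - 296/(2 - sqrt(10)/7) = 2961/(-3 + (-543)**2) - 296/(2 - sqrt(10)/7) = 2961/(-3 + 294849) - 296/(2 - sqrt(10)/7) = 2961/294846 - 296/(2 - sqrt(10)/7) = 2961*(1/294846) - 296/(2 - sqrt(10)/7) = 987/98282 - 296/(2 - sqrt(10)/7)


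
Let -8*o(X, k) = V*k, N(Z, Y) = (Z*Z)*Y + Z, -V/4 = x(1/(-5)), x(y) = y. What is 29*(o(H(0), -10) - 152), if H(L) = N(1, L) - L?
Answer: -4379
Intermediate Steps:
V = ⅘ (V = -4/(-5) = -4*(-⅕) = ⅘ ≈ 0.80000)
N(Z, Y) = Z + Y*Z² (N(Z, Y) = Z²*Y + Z = Y*Z² + Z = Z + Y*Z²)
H(L) = 1 (H(L) = 1*(1 + L*1) - L = 1*(1 + L) - L = (1 + L) - L = 1)
o(X, k) = -k/10
29*(o(H(0), -10) - 152) = 29*(-⅒*(-10) - 152) = 29*(1 - 152) = 29*(-151) = -4379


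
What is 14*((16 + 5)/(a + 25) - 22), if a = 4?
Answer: -8638/29 ≈ -297.86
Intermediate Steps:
14*((16 + 5)/(a + 25) - 22) = 14*((16 + 5)/(4 + 25) - 22) = 14*(21/29 - 22) = 14*(-617/29) = -8638/29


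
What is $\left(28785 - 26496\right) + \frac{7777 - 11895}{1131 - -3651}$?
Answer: $\frac{5470940}{2391} \approx 2288.1$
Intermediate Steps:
$\left(28785 - 26496\right) + \frac{7777 - 11895}{1131 - -3651} = 2289 - \frac{4118}{1131 + 3651} = 2289 - \frac{4118}{4782} = 2289 - \frac{2059}{2391} = \frac{5470940}{2391}$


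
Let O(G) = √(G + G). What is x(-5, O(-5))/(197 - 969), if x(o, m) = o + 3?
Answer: 1/386 ≈ 0.0025907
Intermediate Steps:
O(G) = √2*√G (O(G) = √(2*G) = √2*√G)
x(o, m) = 3 + o
x(-5, O(-5))/(197 - 969) = (3 - 5)/(197 - 969) = -2/(-772) = -2*(-1/772) = 1/386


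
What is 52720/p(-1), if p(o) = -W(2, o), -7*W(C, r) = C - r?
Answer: 369040/3 ≈ 1.2301e+5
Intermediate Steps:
W(C, r) = -C/7 + r/7 (W(C, r) = -(C - r)/7 = -C/7 + r/7)
p(o) = 2/7 - o/7 (p(o) = -(-⅐*2 + o/7) = -(-2/7 + o/7) = 2/7 - o/7)
52720/p(-1) = 52720/(2/7 - ⅐*(-1)) = 52720/(2/7 + ⅐) = 52720/(3/7) = (7/3)*52720 = 369040/3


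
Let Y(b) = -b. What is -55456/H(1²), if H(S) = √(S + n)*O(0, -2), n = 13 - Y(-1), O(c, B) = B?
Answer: 27728*√13/13 ≈ 7690.4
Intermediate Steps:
n = 12 (n = 13 - (-1)*(-1) = 13 - 1*1 = 13 - 1 = 12)
H(S) = -2*√(12 + S) (H(S) = √(S + 12)*(-2) = √(12 + S)*(-2) = -2*√(12 + S))
-55456/H(1²) = -55456*(-1/(2*√(12 + 1²))) = -55456*(-1/(2*√(12 + 1))) = -55456*(-√13/26) = -(-27728)*√13/13 = 27728*√13/13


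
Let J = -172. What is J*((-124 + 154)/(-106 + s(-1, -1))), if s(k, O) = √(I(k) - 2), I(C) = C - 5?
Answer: 45580/937 + 860*I*√2/937 ≈ 48.645 + 1.298*I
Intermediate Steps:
I(C) = -5 + C
s(k, O) = √(-7 + k) (s(k, O) = √((-5 + k) - 2) = √(-7 + k))
J*((-124 + 154)/(-106 + s(-1, -1))) = -172*(-124 + 154)/(-106 + √(-7 - 1)) = -5160/(-106 + √(-8)) = -5160/(-106 + 2*I*√2)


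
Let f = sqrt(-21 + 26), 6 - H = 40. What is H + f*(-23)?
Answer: -34 - 23*sqrt(5) ≈ -85.430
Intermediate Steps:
H = -34 (H = 6 - 1*40 = 6 - 40 = -34)
f = sqrt(5) ≈ 2.2361
H + f*(-23) = -34 + sqrt(5)*(-23) = -34 - 23*sqrt(5)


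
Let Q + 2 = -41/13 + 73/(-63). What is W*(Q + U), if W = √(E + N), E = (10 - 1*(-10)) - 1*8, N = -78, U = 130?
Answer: 101300*I*√66/819 ≈ 1004.8*I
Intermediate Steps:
Q = -5170/819 (Q = -2 + (-41/13 + 73/(-63)) = -2 + (-41*1/13 + 73*(-1/63)) = -2 + (-41/13 - 73/63) = -2 - 3532/819 = -5170/819 ≈ -6.3126)
E = 12 (E = (10 + 10) - 8 = 20 - 8 = 12)
W = I*√66 (W = √(12 - 78) = √(-66) = I*√66 ≈ 8.124*I)
W*(Q + U) = (I*√66)*(-5170/819 + 130) = (I*√66)*(101300/819) = 101300*I*√66/819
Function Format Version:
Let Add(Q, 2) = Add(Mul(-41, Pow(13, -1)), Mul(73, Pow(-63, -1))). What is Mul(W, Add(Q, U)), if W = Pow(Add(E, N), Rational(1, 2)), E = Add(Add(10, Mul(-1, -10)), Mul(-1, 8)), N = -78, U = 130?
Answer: Mul(Rational(101300, 819), I, Pow(66, Rational(1, 2))) ≈ Mul(1004.8, I)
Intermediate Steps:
Q = Rational(-5170, 819) (Q = Add(-2, Add(Mul(-41, Pow(13, -1)), Mul(73, Pow(-63, -1)))) = Add(-2, Add(Mul(-41, Rational(1, 13)), Mul(73, Rational(-1, 63)))) = Add(-2, Add(Rational(-41, 13), Rational(-73, 63))) = Add(-2, Rational(-3532, 819)) = Rational(-5170, 819) ≈ -6.3126)
E = 12 (E = Add(Add(10, 10), -8) = Add(20, -8) = 12)
W = Mul(I, Pow(66, Rational(1, 2))) (W = Pow(Add(12, -78), Rational(1, 2)) = Pow(-66, Rational(1, 2)) = Mul(I, Pow(66, Rational(1, 2))) ≈ Mul(8.1240, I))
Mul(W, Add(Q, U)) = Mul(Mul(I, Pow(66, Rational(1, 2))), Add(Rational(-5170, 819), 130)) = Mul(Mul(I, Pow(66, Rational(1, 2))), Rational(101300, 819)) = Mul(Rational(101300, 819), I, Pow(66, Rational(1, 2)))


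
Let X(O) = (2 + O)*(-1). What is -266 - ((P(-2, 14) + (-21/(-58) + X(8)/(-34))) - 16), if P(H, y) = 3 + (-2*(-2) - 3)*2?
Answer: -252077/986 ≈ -255.66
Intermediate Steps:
X(O) = -2 - O
P(H, y) = 5 (P(H, y) = 3 + (4 - 3)*2 = 3 + 1*2 = 3 + 2 = 5)
-266 - ((P(-2, 14) + (-21/(-58) + X(8)/(-34))) - 16) = -266 - ((5 + (-21/(-58) + (-2 - 1*8)/(-34))) - 16) = -266 - ((5 + (-21*(-1/58) + (-2 - 8)*(-1/34))) - 16) = -266 - ((5 + (21/58 - 10*(-1/34))) - 16) = -266 - ((5 + (21/58 + 5/17)) - 16) = -266 - ((5 + 647/986) - 16) = -266 - (5577/986 - 16) = -266 - 1*(-10199/986) = -266 + 10199/986 = -252077/986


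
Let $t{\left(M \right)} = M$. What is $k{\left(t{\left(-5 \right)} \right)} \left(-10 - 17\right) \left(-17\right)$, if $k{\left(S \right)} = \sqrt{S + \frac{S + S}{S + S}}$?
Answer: $918 i \approx 918.0 i$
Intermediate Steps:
$k{\left(S \right)} = \sqrt{1 + S}$ ($k{\left(S \right)} = \sqrt{S + \frac{2 S}{2 S}} = \sqrt{S + 2 S \frac{1}{2 S}} = \sqrt{S + 1} = \sqrt{1 + S}$)
$k{\left(t{\left(-5 \right)} \right)} \left(-10 - 17\right) \left(-17\right) = \sqrt{1 - 5} \left(-10 - 17\right) \left(-17\right) = \sqrt{-4} \left(\left(-27\right) \left(-17\right)\right) = 2 i 459 = 918 i$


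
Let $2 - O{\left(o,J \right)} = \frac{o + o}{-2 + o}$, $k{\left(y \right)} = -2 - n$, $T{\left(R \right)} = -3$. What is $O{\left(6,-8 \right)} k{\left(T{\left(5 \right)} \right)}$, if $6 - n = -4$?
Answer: $12$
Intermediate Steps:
$n = 10$ ($n = 6 - -4 = 6 + 4 = 10$)
$k{\left(y \right)} = -12$ ($k{\left(y \right)} = -2 - 10 = -12$)
$O{\left(o,J \right)} = 2 - \frac{2 o}{-2 + o}$ ($O{\left(o,J \right)} = 2 - \frac{o + o}{-2 + o} = 2 - \frac{2 o}{-2 + o}$)
$O{\left(6,-8 \right)} k{\left(T{\left(5 \right)} \right)} = - \frac{4}{-2 + 6} \left(-12\right) = - \frac{4}{4} \left(-12\right) = \left(-4\right) \frac{1}{4} \left(-12\right) = \left(-1\right) \left(-12\right) = 12$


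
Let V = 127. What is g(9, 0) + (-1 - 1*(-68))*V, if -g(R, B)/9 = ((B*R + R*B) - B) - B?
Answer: 8509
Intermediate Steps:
g(R, B) = 18*B - 18*B*R (g(R, B) = -9*(((B*R + R*B) - B) - B) = -9*(((B*R + B*R) - B) - B) = -9*((2*B*R - B) - B) = -9*((-B + 2*B*R) - B) = -9*(-2*B + 2*B*R) = 18*B - 18*B*R)
g(9, 0) + (-1 - 1*(-68))*V = 18*0*(1 - 1*9) + (-1 - 1*(-68))*127 = 18*0*(1 - 9) + (-1 + 68)*127 = 18*0*(-8) + 67*127 = 0 + 8509 = 8509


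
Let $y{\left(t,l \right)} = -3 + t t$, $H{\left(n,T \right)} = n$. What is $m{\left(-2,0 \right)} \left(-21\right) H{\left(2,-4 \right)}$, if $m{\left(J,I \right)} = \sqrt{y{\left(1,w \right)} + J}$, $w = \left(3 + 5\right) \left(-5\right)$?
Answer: $- 84 i \approx - 84.0 i$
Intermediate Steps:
$w = -40$ ($w = 8 \left(-5\right) = -40$)
$y{\left(t,l \right)} = -3 + t^{2}$
$m{\left(J,I \right)} = \sqrt{-2 + J}$ ($m{\left(J,I \right)} = \sqrt{\left(-3 + 1^{2}\right) + J} = \sqrt{\left(-3 + 1\right) + J} = \sqrt{-2 + J}$)
$m{\left(-2,0 \right)} \left(-21\right) H{\left(2,-4 \right)} = \sqrt{-2 - 2} \left(-21\right) 2 = \sqrt{-4} \left(-21\right) 2 = 2 i \left(-21\right) 2 = - 42 i 2 = - 84 i$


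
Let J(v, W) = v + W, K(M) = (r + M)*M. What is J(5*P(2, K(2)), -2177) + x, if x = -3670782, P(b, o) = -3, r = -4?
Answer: -3672974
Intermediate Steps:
K(M) = M*(-4 + M) (K(M) = (-4 + M)*M = M*(-4 + M))
J(v, W) = W + v
J(5*P(2, K(2)), -2177) + x = (-2177 + 5*(-3)) - 3670782 = (-2177 - 15) - 3670782 = -2192 - 3670782 = -3672974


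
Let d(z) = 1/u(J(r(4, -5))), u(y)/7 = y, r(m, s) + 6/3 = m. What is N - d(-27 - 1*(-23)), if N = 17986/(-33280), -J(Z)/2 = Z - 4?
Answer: -67111/116480 ≈ -0.57616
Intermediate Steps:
r(m, s) = -2 + m
J(Z) = 8 - 2*Z (J(Z) = -2*(Z - 4) = -2*(-4 + Z) = 8 - 2*Z)
N = -8993/16640 (N = 17986*(-1/33280) = -8993/16640 ≈ -0.54044)
u(y) = 7*y
d(z) = 1/28 (d(z) = 1/(7*(8 - 2*(-2 + 4))) = 1/(7*(8 - 2*2)) = 1/(7*(8 - 4)) = 1/(7*4) = 1/28)
N - d(-27 - 1*(-23)) = -8993/16640 - 1*1/28 = -8993/16640 - 1/28 = -67111/116480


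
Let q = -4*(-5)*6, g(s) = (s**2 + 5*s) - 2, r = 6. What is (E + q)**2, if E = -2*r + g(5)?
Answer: 24336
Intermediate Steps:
g(s) = -2 + s**2 + 5*s
q = 120 (q = 20*6 = 120)
E = 36 (E = -2*6 + (-2 + 5**2 + 5*5) = -12 + (-2 + 25 + 25) = -12 + 48 = 36)
(E + q)**2 = (36 + 120)**2 = 156**2 = 24336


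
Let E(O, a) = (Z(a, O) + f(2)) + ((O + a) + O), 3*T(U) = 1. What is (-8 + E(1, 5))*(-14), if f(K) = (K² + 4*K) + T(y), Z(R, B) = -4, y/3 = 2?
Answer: -308/3 ≈ -102.67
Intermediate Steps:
y = 6 (y = 3*2 = 6)
T(U) = ⅓ (T(U) = (⅓)*1 = ⅓)
f(K) = ⅓ + K² + 4*K (f(K) = (K² + 4*K) + ⅓ = ⅓ + K² + 4*K)
E(O, a) = 25/3 + a + 2*O (E(O, a) = (-4 + (⅓ + 2² + 4*2)) + ((O + a) + O) = (-4 + (⅓ + 4 + 8)) + (a + 2*O) = (-4 + 37/3) + (a + 2*O) = 25/3 + (a + 2*O) = 25/3 + a + 2*O)
(-8 + E(1, 5))*(-14) = (-8 + (25/3 + 5 + 2*1))*(-14) = (-8 + (25/3 + 5 + 2))*(-14) = (-8 + 46/3)*(-14) = (22/3)*(-14) = -308/3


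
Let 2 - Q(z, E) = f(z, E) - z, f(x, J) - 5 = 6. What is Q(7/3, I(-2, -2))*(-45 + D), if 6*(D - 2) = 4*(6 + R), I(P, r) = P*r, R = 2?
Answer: 2260/9 ≈ 251.11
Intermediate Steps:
f(x, J) = 11 (f(x, J) = 5 + 6 = 11)
Q(z, E) = -9 + z (Q(z, E) = 2 - (11 - z) = 2 + (-11 + z) = -9 + z)
D = 22/3 (D = 2 + (4*(6 + 2))/6 = 2 + (4*8)/6 = 2 + (⅙)*32 = 2 + 16/3 = 22/3 ≈ 7.3333)
Q(7/3, I(-2, -2))*(-45 + D) = (-9 + 7/3)*(-45 + 22/3) = (-9 + 7*(⅓))*(-113/3) = (-9 + 7/3)*(-113/3) = -20/3*(-113/3) = 2260/9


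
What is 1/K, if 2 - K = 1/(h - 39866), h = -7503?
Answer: 47369/94739 ≈ 0.49999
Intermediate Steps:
K = 94739/47369 (K = 2 - 1/(-7503 - 39866) = 2 - 1/(-47369) = 2 - 1*(-1/47369) = 2 + 1/47369 = 94739/47369 ≈ 2.0000)
1/K = 1/(94739/47369) = 47369/94739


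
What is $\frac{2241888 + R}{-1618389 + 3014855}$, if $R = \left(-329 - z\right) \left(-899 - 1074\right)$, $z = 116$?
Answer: $\frac{3119873}{1396466} \approx 2.2341$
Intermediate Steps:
$R = 877985$ ($R = \left(-329 - 116\right) \left(-899 - 1074\right) = \left(-329 - 116\right) \left(-1973\right) = \left(-445\right) \left(-1973\right) = 877985$)
$\frac{2241888 + R}{-1618389 + 3014855} = \frac{2241888 + 877985}{-1618389 + 3014855} = \frac{3119873}{1396466}$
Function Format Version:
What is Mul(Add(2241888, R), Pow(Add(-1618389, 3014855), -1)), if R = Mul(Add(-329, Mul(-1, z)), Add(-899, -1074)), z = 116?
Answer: Rational(3119873, 1396466) ≈ 2.2341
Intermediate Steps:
R = 877985 (R = Mul(Add(-329, Mul(-1, 116)), Add(-899, -1074)) = Mul(Add(-329, -116), -1973) = Mul(-445, -1973) = 877985)
Mul(Add(2241888, R), Pow(Add(-1618389, 3014855), -1)) = Mul(Add(2241888, 877985), Pow(Add(-1618389, 3014855), -1)) = Mul(3119873, Pow(1396466, -1)) = Mul(3119873, Rational(1, 1396466)) = Rational(3119873, 1396466)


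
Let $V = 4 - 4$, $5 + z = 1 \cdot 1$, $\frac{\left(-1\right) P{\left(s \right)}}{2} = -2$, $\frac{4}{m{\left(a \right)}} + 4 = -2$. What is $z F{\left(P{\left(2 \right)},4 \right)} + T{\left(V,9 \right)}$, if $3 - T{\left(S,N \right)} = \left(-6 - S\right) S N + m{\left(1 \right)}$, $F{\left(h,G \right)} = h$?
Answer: $- \frac{37}{3} \approx -12.333$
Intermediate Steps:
$m{\left(a \right)} = - \frac{2}{3}$ ($m{\left(a \right)} = \frac{4}{-4 - 2} = \frac{4}{-6} = 4 \left(- \frac{1}{6}\right) = - \frac{2}{3}$)
$P{\left(s \right)} = 4$ ($P{\left(s \right)} = \left(-2\right) \left(-2\right) = 4$)
$z = -4$ ($z = -5 + 1 \cdot 1 = -5 + 1 = -4$)
$V = 0$
$T{\left(S,N \right)} = \frac{11}{3} - N S \left(-6 - S\right)$ ($T{\left(S,N \right)} = 3 - \left(\left(-6 - S\right) S N - \frac{2}{3}\right) = 3 - \left(S \left(-6 - S\right) N - \frac{2}{3}\right) = 3 - \left(N S \left(-6 - S\right) - \frac{2}{3}\right) = 3 - \left(- \frac{2}{3} + N S \left(-6 - S\right)\right) = \frac{11}{3} - N S \left(-6 - S\right)$)
$z F{\left(P{\left(2 \right)},4 \right)} + T{\left(V,9 \right)} = \left(-4\right) 4 + \left(\frac{11}{3} + 9 \cdot 0^{2} + 6 \cdot 9 \cdot 0\right) = -16 + \left(\frac{11}{3} + 9 \cdot 0 + 0\right) = -16 + \left(\frac{11}{3} + 0 + 0\right) = -16 + \frac{11}{3} = - \frac{37}{3}$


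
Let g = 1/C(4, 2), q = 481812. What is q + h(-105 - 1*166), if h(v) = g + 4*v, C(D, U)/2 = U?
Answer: 1922913/4 ≈ 4.8073e+5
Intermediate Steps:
C(D, U) = 2*U
g = ¼ (g = 1/(2*2) = 1/4 = ¼ ≈ 0.25000)
h(v) = ¼ + 4*v
q + h(-105 - 1*166) = 481812 + (¼ + 4*(-105 - 1*166)) = 481812 + (¼ + 4*(-105 - 166)) = 481812 + (¼ + 4*(-271)) = 481812 + (¼ - 1084) = 481812 - 4335/4 = 1922913/4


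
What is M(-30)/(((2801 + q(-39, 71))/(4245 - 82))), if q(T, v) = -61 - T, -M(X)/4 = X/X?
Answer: -16652/2779 ≈ -5.9921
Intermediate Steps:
M(X) = -4 (M(X) = -4*X/X = -4*1 = -4)
M(-30)/(((2801 + q(-39, 71))/(4245 - 82))) = -4*(4245 - 82)/(2801 + (-61 - 1*(-39))) = -4*4163/(2801 + (-61 + 39)) = -4*4163/(2801 - 22) = -4/(2779*(1/4163)) = -4/2779/4163 = -4*4163/2779 = -16652/2779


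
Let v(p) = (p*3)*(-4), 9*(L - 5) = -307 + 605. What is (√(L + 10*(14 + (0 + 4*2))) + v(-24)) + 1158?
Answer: 1446 + √2323/3 ≈ 1462.1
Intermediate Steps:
L = 343/9 (L = 5 + (-307 + 605)/9 = 5 + (⅑)*298 = 5 + 298/9 = 343/9 ≈ 38.111)
v(p) = -12*p (v(p) = (3*p)*(-4) = -12*p)
(√(L + 10*(14 + (0 + 4*2))) + v(-24)) + 1158 = (√(343/9 + 10*(14 + (0 + 4*2))) - 12*(-24)) + 1158 = (√(343/9 + 10*(14 + (0 + 8))) + 288) + 1158 = (√(343/9 + 10*(14 + 8)) + 288) + 1158 = (√(343/9 + 10*22) + 288) + 1158 = (√(343/9 + 220) + 288) + 1158 = (√(2323/9) + 288) + 1158 = (√2323/3 + 288) + 1158 = (288 + √2323/3) + 1158 = 1446 + √2323/3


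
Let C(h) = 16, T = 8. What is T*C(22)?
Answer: 128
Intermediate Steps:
T*C(22) = 8*16 = 128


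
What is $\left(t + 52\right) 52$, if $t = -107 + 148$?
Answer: $4836$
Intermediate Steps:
$t = 41$
$\left(t + 52\right) 52 = \left(41 + 52\right) 52 = 93 \cdot 52 = 4836$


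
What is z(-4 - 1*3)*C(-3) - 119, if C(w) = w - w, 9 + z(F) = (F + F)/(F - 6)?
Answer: -119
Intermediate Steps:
z(F) = -9 + 2*F/(-6 + F) (z(F) = -9 + (F + F)/(F - 6) = -9 + (2*F)/(-6 + F) = -9 + 2*F/(-6 + F))
C(w) = 0
z(-4 - 1*3)*C(-3) - 119 = ((54 - 7*(-4 - 1*3))/(-6 + (-4 - 1*3)))*0 - 119 = ((54 - 7*(-4 - 3))/(-6 + (-4 - 3)))*0 - 119 = ((54 - 7*(-7))/(-6 - 7))*0 - 119 = ((54 + 49)/(-13))*0 - 119 = -1/13*103*0 - 119 = -103/13*0 - 119 = 0 - 119 = -119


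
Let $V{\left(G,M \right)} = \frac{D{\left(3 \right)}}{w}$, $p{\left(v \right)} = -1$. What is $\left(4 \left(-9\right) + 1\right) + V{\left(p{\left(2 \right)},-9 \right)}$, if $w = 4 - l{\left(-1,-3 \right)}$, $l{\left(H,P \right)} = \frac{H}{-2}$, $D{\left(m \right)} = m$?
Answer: $- \frac{239}{7} \approx -34.143$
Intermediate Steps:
$l{\left(H,P \right)} = - \frac{H}{2}$ ($l{\left(H,P \right)} = H \left(- \frac{1}{2}\right) = - \frac{H}{2}$)
$w = \frac{7}{2}$ ($w = 4 - \left(- \frac{1}{2}\right) \left(-1\right) = 4 - \frac{1}{2} = \frac{7}{2} \approx 3.5$)
$V{\left(G,M \right)} = \frac{6}{7}$ ($V{\left(G,M \right)} = \frac{3}{\frac{7}{2}} = 3 \cdot \frac{2}{7} = \frac{6}{7}$)
$\left(4 \left(-9\right) + 1\right) + V{\left(p{\left(2 \right)},-9 \right)} = \left(4 \left(-9\right) + 1\right) + \frac{6}{7} = \left(-36 + 1\right) + \frac{6}{7} = -35 + \frac{6}{7} = - \frac{239}{7}$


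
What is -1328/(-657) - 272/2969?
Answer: 3764128/1950633 ≈ 1.9297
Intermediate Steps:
-1328/(-657) - 272/2969 = -1328*(-1/657) - 272*1/2969 = 1328/657 - 272/2969 = 3764128/1950633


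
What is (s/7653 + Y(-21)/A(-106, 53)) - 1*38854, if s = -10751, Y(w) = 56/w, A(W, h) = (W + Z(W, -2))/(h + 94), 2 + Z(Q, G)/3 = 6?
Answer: -13974439423/359691 ≈ -38851.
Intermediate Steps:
Z(Q, G) = 12 (Z(Q, G) = -6 + 3*6 = -6 + 18 = 12)
A(W, h) = (12 + W)/(94 + h) (A(W, h) = (W + 12)/(h + 94) = (12 + W)/(94 + h))
(s/7653 + Y(-21)/A(-106, 53)) - 1*38854 = (-10751/7653 + (56/(-21))/(((12 - 106)/(94 + 53)))) - 1*38854 = (-10751*1/7653 + (56*(-1/21))/((-94/147))) - 38854 = (-10751/7653 - 8/(3*((1/147)*(-94)))) - 38854 = (-10751/7653 - 8/(3*(-94/147))) - 38854 = (-10751/7653 - 8/3*(-147/94)) - 38854 = (-10751/7653 + 196/47) - 38854 = 994691/359691 - 38854 = -13974439423/359691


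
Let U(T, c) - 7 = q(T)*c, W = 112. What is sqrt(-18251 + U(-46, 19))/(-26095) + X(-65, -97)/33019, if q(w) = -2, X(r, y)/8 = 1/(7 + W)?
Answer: 8/3929261 - I*sqrt(18282)/26095 ≈ 2.036e-6 - 0.0051815*I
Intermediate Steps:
X(r, y) = 8/119 (X(r, y) = 8/(7 + 112) = 8/119)
U(T, c) = 7 - 2*c
sqrt(-18251 + U(-46, 19))/(-26095) + X(-65, -97)/33019 = sqrt(-18251 + (7 - 2*19))/(-26095) + (8/119)/33019 = sqrt(-18251 + (7 - 38))*(-1/26095) + (8/119)*(1/33019) = sqrt(-18251 - 31)*(-1/26095) + 8/3929261 = sqrt(-18282)*(-1/26095) + 8/3929261 = (I*sqrt(18282))*(-1/26095) + 8/3929261 = -I*sqrt(18282)/26095 + 8/3929261 = 8/3929261 - I*sqrt(18282)/26095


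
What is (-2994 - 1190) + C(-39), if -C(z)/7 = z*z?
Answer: -14831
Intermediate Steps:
C(z) = -7*z² (C(z) = -7*z*z = -7*z²)
(-2994 - 1190) + C(-39) = (-2994 - 1190) - 7*(-39)² = -4184 - 7*1521 = -4184 - 10647 = -14831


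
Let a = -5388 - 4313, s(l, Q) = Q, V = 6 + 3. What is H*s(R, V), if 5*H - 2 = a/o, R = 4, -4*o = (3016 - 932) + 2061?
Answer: 423846/20725 ≈ 20.451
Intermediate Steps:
V = 9
o = -4145/4 (o = -((3016 - 932) + 2061)/4 = -(2084 + 2061)/4 = -¼*4145 = -4145/4 ≈ -1036.3)
a = -9701
H = 47094/20725 (H = ⅖ + (-9701/(-4145/4))/5 = ⅖ + (-9701*(-4/4145))/5 = ⅖ + (⅕)*(38804/4145) = ⅖ + 38804/20725 = 47094/20725 ≈ 2.2723)
H*s(R, V) = (47094/20725)*9 = 423846/20725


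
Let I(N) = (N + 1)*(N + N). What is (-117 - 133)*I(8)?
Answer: -36000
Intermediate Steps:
I(N) = 2*N*(1 + N) (I(N) = (1 + N)*(2*N) = 2*N*(1 + N))
(-117 - 133)*I(8) = (-117 - 133)*(2*8*(1 + 8)) = -500*8*9 = -250*144 = -36000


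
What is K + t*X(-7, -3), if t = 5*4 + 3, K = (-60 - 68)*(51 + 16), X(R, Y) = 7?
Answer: -8415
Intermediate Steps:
K = -8576 (K = -128*67 = -8576)
t = 23 (t = 20 + 3 = 23)
K + t*X(-7, -3) = -8576 + 23*7 = -8576 + 161 = -8415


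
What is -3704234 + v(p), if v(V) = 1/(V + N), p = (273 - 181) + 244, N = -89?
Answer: -914945797/247 ≈ -3.7042e+6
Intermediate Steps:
p = 336 (p = 92 + 244 = 336)
v(V) = 1/(-89 + V) (v(V) = 1/(V - 89) = 1/(-89 + V))
-3704234 + v(p) = -3704234 + 1/(-89 + 336) = -3704234 + 1/247 = -914945797/247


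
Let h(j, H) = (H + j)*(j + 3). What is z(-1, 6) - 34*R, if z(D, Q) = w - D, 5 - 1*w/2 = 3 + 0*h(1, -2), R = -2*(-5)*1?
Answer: -335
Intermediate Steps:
h(j, H) = (3 + j)*(H + j) (h(j, H) = (H + j)*(3 + j) = (3 + j)*(H + j))
R = 10 (R = 10*1 = 10)
w = 4 (w = 10 - 2*(3 + 0*(1² + 3*(-2) + 3*1 - 2*1)) = 10 - 2*(3 + 0*(1 - 6 + 3 - 2)) = 10 - 2*(3 + 0*(-4)) = 10 - 2*(3 + 0) = 10 - 2*3 = 10 - 6 = 4)
z(D, Q) = 4 - D
z(-1, 6) - 34*R = (4 - 1*(-1)) - 34*10 = (4 + 1) - 340 = 5 - 340 = -335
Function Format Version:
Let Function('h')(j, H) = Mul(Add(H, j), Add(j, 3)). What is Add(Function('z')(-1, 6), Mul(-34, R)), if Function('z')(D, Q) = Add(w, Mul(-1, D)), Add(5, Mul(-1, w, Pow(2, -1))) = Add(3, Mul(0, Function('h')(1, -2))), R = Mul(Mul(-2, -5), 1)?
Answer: -335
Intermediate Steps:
Function('h')(j, H) = Mul(Add(3, j), Add(H, j)) (Function('h')(j, H) = Mul(Add(H, j), Add(3, j)) = Mul(Add(3, j), Add(H, j)))
R = 10 (R = Mul(10, 1) = 10)
w = 4 (w = Add(10, Mul(-2, Add(3, Mul(0, Add(Pow(1, 2), Mul(3, -2), Mul(3, 1), Mul(-2, 1)))))) = Add(10, Mul(-2, Add(3, Mul(0, Add(1, -6, 3, -2))))) = Add(10, Mul(-2, Add(3, Mul(0, -4)))) = Add(10, Mul(-2, Add(3, 0))) = Add(10, Mul(-2, 3)) = Add(10, -6) = 4)
Function('z')(D, Q) = Add(4, Mul(-1, D))
Add(Function('z')(-1, 6), Mul(-34, R)) = Add(Add(4, Mul(-1, -1)), Mul(-34, 10)) = Add(Add(4, 1), -340) = Add(5, -340) = -335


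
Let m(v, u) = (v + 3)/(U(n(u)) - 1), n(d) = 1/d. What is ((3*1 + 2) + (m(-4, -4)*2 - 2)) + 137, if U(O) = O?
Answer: 708/5 ≈ 141.60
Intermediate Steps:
m(v, u) = (3 + v)/(-1 + 1/u) (m(v, u) = (v + 3)/(1/u - 1) = (3 + v)/(-1 + 1/u))
((3*1 + 2) + (m(-4, -4)*2 - 2)) + 137 = ((3*1 + 2) + (-1*(-4)*(3 - 4)/(-1 - 4)*2 - 2)) + 137 = ((3 + 2) + (-1*(-4)*(-1)/(-5)*2 - 2)) + 137 = (5 + (-1*(-4)*(-1/5)*(-1)*2 - 2)) + 137 = (5 + ((4/5)*2 - 2)) + 137 = (5 + (8/5 - 2)) + 137 = (5 - 2/5) + 137 = 23/5 + 137 = 708/5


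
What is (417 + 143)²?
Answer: 313600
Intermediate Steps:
(417 + 143)² = 560² = 313600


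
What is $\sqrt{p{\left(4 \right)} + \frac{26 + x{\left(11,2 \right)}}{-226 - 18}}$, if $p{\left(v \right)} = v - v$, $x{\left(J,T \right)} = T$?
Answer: $\frac{i \sqrt{427}}{61} \approx 0.33875 i$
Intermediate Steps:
$p{\left(v \right)} = 0$
$\sqrt{p{\left(4 \right)} + \frac{26 + x{\left(11,2 \right)}}{-226 - 18}} = \sqrt{0 + \frac{26 + 2}{-226 - 18}} = \sqrt{0 + \frac{28}{-244}} = \sqrt{0 + 28 \left(- \frac{1}{244}\right)} = \sqrt{0 - \frac{7}{61}} = \sqrt{- \frac{7}{61}} = \frac{i \sqrt{427}}{61}$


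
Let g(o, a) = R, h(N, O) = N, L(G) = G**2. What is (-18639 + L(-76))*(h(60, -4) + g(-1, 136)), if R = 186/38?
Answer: -834741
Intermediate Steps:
R = 93/19 (R = 186*(1/38) = 93/19 ≈ 4.8947)
g(o, a) = 93/19
(-18639 + L(-76))*(h(60, -4) + g(-1, 136)) = (-18639 + (-76)**2)*(60 + 93/19) = (-18639 + 5776)*(1233/19) = -12863*1233/19 = -834741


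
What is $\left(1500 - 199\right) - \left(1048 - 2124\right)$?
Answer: $2377$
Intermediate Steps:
$\left(1500 - 199\right) - \left(1048 - 2124\right) = 1301 - \left(1048 - 2124\right) = 1301 - -1076 = 1301 + 1076 = 2377$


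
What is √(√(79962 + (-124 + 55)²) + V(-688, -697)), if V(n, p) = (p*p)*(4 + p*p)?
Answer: √(236012327717 + √84723) ≈ 4.8581e+5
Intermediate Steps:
V(n, p) = p²*(4 + p²)
√(√(79962 + (-124 + 55)²) + V(-688, -697)) = √(√(79962 + (-124 + 55)²) + (-697)²*(4 + (-697)²)) = √(√(79962 + (-69)²) + 485809*(4 + 485809)) = √(√(79962 + 4761) + 485809*485813) = √(√84723 + 236012327717) = √(236012327717 + √84723)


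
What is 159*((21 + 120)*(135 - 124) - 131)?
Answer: 225780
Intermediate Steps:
159*((21 + 120)*(135 - 124) - 131) = 159*(141*11 - 131) = 159*(1551 - 131) = 159*1420 = 225780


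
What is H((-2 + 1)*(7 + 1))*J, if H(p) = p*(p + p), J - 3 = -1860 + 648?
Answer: -154752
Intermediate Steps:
J = -1209 (J = 3 + (-1860 + 648) = 3 - 1212 = -1209)
H(p) = 2*p² (H(p) = p*(2*p) = 2*p²)
H((-2 + 1)*(7 + 1))*J = (2*((-2 + 1)*(7 + 1))²)*(-1209) = (2*(-1*8)²)*(-1209) = (2*(-8)²)*(-1209) = (2*64)*(-1209) = 128*(-1209) = -154752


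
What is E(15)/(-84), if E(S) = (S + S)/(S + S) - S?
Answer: ⅙ ≈ 0.16667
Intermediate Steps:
E(S) = 1 - S (E(S) = (2*S)/((2*S)) - S = (2*S)*(1/(2*S)) - S = 1 - S)
E(15)/(-84) = (1 - 1*15)/(-84) = (1 - 15)*(-1/84) = -14*(-1/84) = ⅙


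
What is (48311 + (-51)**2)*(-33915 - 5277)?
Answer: -1995343104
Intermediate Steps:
(48311 + (-51)**2)*(-33915 - 5277) = (48311 + 2601)*(-39192) = 50912*(-39192) = -1995343104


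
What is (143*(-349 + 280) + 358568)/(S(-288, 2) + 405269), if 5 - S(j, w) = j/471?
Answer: 54746057/63628114 ≈ 0.86041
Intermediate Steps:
S(j, w) = 5 - j/471
(143*(-349 + 280) + 358568)/(S(-288, 2) + 405269) = (143*(-349 + 280) + 358568)/((5 - 1/471*(-288)) + 405269) = (143*(-69) + 358568)/((5 + 96/157) + 405269) = (-9867 + 358568)/(881/157 + 405269) = 348701/(63628114/157) = 348701*(157/63628114) = 54746057/63628114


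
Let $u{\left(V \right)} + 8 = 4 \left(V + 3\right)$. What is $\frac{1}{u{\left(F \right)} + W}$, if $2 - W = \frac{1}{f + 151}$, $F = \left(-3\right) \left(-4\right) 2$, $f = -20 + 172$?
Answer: $\frac{303}{30905} \approx 0.0098042$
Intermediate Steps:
$f = 152$
$F = 24$ ($F = 12 \cdot 2 = 24$)
$u{\left(V \right)} = 4 + 4 V$ ($u{\left(V \right)} = -8 + 4 \left(V + 3\right) = -8 + 4 \left(3 + V\right) = -8 + \left(12 + 4 V\right) = 4 + 4 V$)
$W = \frac{605}{303}$ ($W = 2 - \frac{1}{152 + 151} = 2 - \frac{1}{303} = \frac{605}{303} \approx 1.9967$)
$\frac{1}{u{\left(F \right)} + W} = \frac{1}{\left(4 + 4 \cdot 24\right) + \frac{605}{303}} = \frac{1}{\left(4 + 96\right) + \frac{605}{303}} = \frac{1}{100 + \frac{605}{303}} = \frac{1}{\frac{30905}{303}} = \frac{303}{30905}$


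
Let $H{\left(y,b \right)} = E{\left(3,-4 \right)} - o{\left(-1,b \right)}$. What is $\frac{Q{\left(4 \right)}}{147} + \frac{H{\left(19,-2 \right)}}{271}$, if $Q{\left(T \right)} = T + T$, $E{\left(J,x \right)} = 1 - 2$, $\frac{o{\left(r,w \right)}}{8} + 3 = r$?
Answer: $\frac{6725}{39837} \approx 0.16881$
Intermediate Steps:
$o{\left(r,w \right)} = -24 + 8 r$
$E{\left(J,x \right)} = -1$
$Q{\left(T \right)} = 2 T$
$H{\left(y,b \right)} = 31$ ($H{\left(y,b \right)} = -1 - \left(-24 + 8 \left(-1\right)\right) = -1 - \left(-24 - 8\right) = -1 - -32 = -1 + 32 = 31$)
$\frac{Q{\left(4 \right)}}{147} + \frac{H{\left(19,-2 \right)}}{271} = \frac{2 \cdot 4}{147} + \frac{31}{271} = 8 \cdot \frac{1}{147} + 31 \cdot \frac{1}{271} = \frac{8}{147} + \frac{31}{271} = \frac{6725}{39837}$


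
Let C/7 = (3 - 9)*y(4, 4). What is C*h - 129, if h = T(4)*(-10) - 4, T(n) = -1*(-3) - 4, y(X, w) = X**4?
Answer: -64641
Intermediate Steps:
T(n) = -1 (T(n) = 3 - 4 = -1)
C = -10752 (C = 7*((3 - 9)*4**4) = 7*(-6*256) = 7*(-1536) = -10752)
h = 6 (h = -1*(-10) - 4 = 10 - 4 = 6)
C*h - 129 = -10752*6 - 129 = -64512 - 129 = -64641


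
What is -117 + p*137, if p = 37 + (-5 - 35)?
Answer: -528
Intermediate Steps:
p = -3 (p = 37 - 40 = -3)
-117 + p*137 = -117 - 3*137 = -117 - 411 = -528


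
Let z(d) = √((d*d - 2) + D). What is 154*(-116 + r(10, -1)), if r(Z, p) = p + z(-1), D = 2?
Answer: -17864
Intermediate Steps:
z(d) = √(d²) (z(d) = √((d*d - 2) + 2) = √((d² - 2) + 2) = √((-2 + d²) + 2) = √(d²))
r(Z, p) = 1 + p (r(Z, p) = p + √((-1)²) = p + √1 = p + 1 = 1 + p)
154*(-116 + r(10, -1)) = 154*(-116 + (1 - 1)) = 154*(-116 + 0) = 154*(-116) = -17864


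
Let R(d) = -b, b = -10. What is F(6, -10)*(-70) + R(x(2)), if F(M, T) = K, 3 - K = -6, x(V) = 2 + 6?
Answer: -620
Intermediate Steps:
x(V) = 8
K = 9 (K = 3 - 1*(-6) = 3 + 6 = 9)
F(M, T) = 9
R(d) = 10 (R(d) = -1*(-10) = 10)
F(6, -10)*(-70) + R(x(2)) = 9*(-70) + 10 = -630 + 10 = -620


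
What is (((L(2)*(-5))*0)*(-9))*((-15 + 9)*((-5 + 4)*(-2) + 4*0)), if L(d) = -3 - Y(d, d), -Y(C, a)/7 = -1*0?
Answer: 0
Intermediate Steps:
Y(C, a) = 0 (Y(C, a) = -(-7)*0 = -7*0 = 0)
L(d) = -3 (L(d) = -3 - 1*0 = -3 + 0 = -3)
(((L(2)*(-5))*0)*(-9))*((-15 + 9)*((-5 + 4)*(-2) + 4*0)) = ((-3*(-5)*0)*(-9))*((-15 + 9)*((-5 + 4)*(-2) + 4*0)) = ((15*0)*(-9))*(-6*(-1*(-2) + 0)) = (0*(-9))*(-6*(2 + 0)) = 0*(-6*2) = 0*(-12) = 0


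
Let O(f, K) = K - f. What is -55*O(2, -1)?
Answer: 165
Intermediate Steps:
-55*O(2, -1) = -55*(-1 - 1*2) = -55*(-1 - 2) = -55*(-3) = 165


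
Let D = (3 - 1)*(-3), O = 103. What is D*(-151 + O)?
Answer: 288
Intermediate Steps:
D = -6 (D = 2*(-3) = -6)
D*(-151 + O) = -6*(-151 + 103) = -6*(-48) = 288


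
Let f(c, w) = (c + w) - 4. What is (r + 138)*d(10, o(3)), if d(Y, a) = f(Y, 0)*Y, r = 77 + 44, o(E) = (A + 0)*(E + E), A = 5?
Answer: 15540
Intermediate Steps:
o(E) = 10*E (o(E) = (5 + 0)*(E + E) = 5*(2*E) = 10*E)
f(c, w) = -4 + c + w
r = 121
d(Y, a) = Y*(-4 + Y) (d(Y, a) = (-4 + Y + 0)*Y = (-4 + Y)*Y = Y*(-4 + Y))
(r + 138)*d(10, o(3)) = (121 + 138)*(10*(-4 + 10)) = 259*(10*6) = 259*60 = 15540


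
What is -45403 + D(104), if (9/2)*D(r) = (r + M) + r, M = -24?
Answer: -408259/9 ≈ -45362.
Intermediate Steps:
D(r) = -16/3 + 4*r/9 (D(r) = 2*((r - 24) + r)/9 = 2*((-24 + r) + r)/9 = 2*(-24 + 2*r)/9 = -16/3 + 4*r/9)
-45403 + D(104) = -45403 + (-16/3 + (4/9)*104) = -45403 + (-16/3 + 416/9) = -45403 + 368/9 = -408259/9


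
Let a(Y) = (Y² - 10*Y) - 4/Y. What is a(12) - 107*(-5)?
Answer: 1676/3 ≈ 558.67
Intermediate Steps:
a(Y) = Y² - 10*Y - 4/Y
a(12) - 107*(-5) = (-4 + 12²*(-10 + 12))/12 - 107*(-5) = (-4 + 144*2)/12 + 535 = (-4 + 288)/12 + 535 = (1/12)*284 + 535 = 71/3 + 535 = 1676/3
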